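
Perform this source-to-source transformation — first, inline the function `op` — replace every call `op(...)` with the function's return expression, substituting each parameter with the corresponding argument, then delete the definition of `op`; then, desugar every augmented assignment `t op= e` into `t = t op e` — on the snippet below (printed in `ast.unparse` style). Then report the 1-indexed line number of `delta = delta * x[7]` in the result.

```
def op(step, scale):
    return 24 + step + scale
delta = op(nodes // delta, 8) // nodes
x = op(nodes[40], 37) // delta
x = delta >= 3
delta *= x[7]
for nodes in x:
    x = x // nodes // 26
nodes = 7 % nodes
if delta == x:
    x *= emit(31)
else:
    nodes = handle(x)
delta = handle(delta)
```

4

Transformed code:
delta = (24 + nodes // delta + 8) // nodes
x = (24 + nodes[40] + 37) // delta
x = delta >= 3
delta = delta * x[7]
for nodes in x:
    x = x // nodes // 26
nodes = 7 % nodes
if delta == x:
    x = x * emit(31)
else:
    nodes = handle(x)
delta = handle(delta)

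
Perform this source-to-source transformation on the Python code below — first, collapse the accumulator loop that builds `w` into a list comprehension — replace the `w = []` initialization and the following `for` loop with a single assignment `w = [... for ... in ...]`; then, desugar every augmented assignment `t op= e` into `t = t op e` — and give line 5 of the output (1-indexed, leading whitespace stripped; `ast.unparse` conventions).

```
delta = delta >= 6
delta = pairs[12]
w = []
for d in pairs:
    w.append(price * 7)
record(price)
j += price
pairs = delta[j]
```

Transformed code:
delta = delta >= 6
delta = pairs[12]
w = [price * 7 for d in pairs]
record(price)
j = j + price
pairs = delta[j]

j = j + price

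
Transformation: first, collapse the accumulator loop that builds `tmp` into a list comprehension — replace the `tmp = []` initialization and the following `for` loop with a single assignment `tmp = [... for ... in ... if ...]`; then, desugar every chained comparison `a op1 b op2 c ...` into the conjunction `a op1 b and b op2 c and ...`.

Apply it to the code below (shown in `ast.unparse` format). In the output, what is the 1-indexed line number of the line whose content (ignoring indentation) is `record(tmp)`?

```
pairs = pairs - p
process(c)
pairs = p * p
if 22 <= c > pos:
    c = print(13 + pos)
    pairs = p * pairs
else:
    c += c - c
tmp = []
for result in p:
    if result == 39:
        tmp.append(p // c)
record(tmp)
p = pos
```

10

Transformed code:
pairs = pairs - p
process(c)
pairs = p * p
if 22 <= c and c > pos:
    c = print(13 + pos)
    pairs = p * pairs
else:
    c += c - c
tmp = [p // c for result in p if result == 39]
record(tmp)
p = pos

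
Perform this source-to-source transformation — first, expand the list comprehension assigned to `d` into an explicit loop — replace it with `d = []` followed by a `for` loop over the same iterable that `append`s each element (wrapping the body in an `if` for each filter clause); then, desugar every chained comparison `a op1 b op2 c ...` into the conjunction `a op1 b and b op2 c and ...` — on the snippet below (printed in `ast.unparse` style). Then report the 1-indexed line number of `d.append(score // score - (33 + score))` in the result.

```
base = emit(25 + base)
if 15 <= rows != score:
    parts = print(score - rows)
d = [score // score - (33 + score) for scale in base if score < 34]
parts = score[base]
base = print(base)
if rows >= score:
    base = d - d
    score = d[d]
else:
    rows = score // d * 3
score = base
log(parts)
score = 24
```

7

Transformed code:
base = emit(25 + base)
if 15 <= rows and rows != score:
    parts = print(score - rows)
d = []
for scale in base:
    if score < 34:
        d.append(score // score - (33 + score))
parts = score[base]
base = print(base)
if rows >= score:
    base = d - d
    score = d[d]
else:
    rows = score // d * 3
score = base
log(parts)
score = 24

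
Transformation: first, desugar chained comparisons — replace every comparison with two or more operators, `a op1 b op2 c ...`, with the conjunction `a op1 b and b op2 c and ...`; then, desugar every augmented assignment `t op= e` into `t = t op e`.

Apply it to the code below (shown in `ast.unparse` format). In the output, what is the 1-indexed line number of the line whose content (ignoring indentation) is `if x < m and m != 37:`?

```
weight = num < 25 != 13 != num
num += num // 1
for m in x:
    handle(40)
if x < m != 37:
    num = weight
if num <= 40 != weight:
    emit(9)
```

5

Transformed code:
weight = num < 25 and 25 != 13 and (13 != num)
num = num + num // 1
for m in x:
    handle(40)
if x < m and m != 37:
    num = weight
if num <= 40 and 40 != weight:
    emit(9)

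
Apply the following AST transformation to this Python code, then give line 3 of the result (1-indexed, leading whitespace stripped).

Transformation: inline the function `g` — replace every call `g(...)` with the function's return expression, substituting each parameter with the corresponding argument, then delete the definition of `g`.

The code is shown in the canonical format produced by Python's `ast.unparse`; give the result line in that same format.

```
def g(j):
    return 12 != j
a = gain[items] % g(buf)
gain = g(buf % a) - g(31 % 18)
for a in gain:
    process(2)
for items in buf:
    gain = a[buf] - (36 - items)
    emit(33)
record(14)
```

Transformed code:
a = gain[items] % (12 != buf)
gain = (12 != buf % a) - (12 != 31 % 18)
for a in gain:
    process(2)
for items in buf:
    gain = a[buf] - (36 - items)
    emit(33)
record(14)

for a in gain:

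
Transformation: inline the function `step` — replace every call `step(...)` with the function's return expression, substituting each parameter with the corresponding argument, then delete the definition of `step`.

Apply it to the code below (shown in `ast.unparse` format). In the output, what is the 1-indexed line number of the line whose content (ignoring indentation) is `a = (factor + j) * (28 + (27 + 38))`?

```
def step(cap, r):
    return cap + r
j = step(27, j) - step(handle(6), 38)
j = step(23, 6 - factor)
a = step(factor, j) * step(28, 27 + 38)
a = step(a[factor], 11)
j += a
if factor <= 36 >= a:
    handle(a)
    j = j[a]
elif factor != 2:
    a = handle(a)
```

Transformed code:
j = 27 + j - (handle(6) + 38)
j = 23 + (6 - factor)
a = (factor + j) * (28 + (27 + 38))
a = a[factor] + 11
j += a
if factor <= 36 >= a:
    handle(a)
    j = j[a]
elif factor != 2:
    a = handle(a)

3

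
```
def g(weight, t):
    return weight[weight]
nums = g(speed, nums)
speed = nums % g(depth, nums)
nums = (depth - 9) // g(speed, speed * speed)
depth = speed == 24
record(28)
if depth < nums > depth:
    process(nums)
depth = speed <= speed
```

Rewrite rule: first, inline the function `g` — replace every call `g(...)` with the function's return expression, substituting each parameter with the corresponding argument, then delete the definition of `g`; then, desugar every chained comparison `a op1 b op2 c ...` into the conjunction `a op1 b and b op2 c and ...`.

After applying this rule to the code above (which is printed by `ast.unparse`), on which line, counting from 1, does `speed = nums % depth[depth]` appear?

2

Transformed code:
nums = speed[speed]
speed = nums % depth[depth]
nums = (depth - 9) // speed[speed]
depth = speed == 24
record(28)
if depth < nums and nums > depth:
    process(nums)
depth = speed <= speed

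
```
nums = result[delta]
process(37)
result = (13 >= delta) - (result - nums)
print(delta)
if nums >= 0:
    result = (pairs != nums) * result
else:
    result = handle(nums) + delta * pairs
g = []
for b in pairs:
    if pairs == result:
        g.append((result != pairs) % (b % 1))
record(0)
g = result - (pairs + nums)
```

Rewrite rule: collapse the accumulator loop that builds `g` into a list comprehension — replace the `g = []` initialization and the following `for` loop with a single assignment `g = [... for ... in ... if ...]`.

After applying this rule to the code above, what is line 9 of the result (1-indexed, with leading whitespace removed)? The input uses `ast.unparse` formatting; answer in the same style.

g = [(result != pairs) % (b % 1) for b in pairs if pairs == result]

Transformed code:
nums = result[delta]
process(37)
result = (13 >= delta) - (result - nums)
print(delta)
if nums >= 0:
    result = (pairs != nums) * result
else:
    result = handle(nums) + delta * pairs
g = [(result != pairs) % (b % 1) for b in pairs if pairs == result]
record(0)
g = result - (pairs + nums)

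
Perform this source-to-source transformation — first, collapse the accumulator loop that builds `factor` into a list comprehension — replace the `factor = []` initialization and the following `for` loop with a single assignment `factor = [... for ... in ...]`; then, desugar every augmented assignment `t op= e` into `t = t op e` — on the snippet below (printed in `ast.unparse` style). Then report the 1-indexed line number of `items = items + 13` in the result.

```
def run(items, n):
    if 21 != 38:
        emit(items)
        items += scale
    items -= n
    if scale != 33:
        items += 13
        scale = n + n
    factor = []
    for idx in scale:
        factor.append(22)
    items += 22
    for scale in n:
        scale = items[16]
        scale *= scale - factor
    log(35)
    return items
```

Transformed code:
def run(items, n):
    if 21 != 38:
        emit(items)
        items = items + scale
    items = items - n
    if scale != 33:
        items = items + 13
        scale = n + n
    factor = [22 for idx in scale]
    items = items + 22
    for scale in n:
        scale = items[16]
        scale = scale * (scale - factor)
    log(35)
    return items

7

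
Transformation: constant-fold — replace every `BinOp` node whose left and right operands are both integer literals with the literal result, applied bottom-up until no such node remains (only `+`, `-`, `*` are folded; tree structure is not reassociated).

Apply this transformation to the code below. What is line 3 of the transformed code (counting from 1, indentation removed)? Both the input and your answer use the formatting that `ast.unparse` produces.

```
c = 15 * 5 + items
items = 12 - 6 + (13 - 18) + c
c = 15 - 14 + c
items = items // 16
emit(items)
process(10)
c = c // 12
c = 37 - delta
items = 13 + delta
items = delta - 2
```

c = 1 + c

Transformed code:
c = 75 + items
items = 1 + c
c = 1 + c
items = items // 16
emit(items)
process(10)
c = c // 12
c = 37 - delta
items = 13 + delta
items = delta - 2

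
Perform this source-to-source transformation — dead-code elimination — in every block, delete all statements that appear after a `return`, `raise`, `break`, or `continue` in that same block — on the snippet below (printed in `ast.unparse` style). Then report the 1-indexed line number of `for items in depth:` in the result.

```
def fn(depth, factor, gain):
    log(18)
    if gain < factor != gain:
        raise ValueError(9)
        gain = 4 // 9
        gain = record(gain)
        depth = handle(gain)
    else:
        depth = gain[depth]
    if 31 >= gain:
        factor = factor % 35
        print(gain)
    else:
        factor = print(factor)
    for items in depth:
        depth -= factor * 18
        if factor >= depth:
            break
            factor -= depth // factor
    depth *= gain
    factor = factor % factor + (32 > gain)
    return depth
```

Transformed code:
def fn(depth, factor, gain):
    log(18)
    if gain < factor != gain:
        raise ValueError(9)
    else:
        depth = gain[depth]
    if 31 >= gain:
        factor = factor % 35
        print(gain)
    else:
        factor = print(factor)
    for items in depth:
        depth -= factor * 18
        if factor >= depth:
            break
    depth *= gain
    factor = factor % factor + (32 > gain)
    return depth

12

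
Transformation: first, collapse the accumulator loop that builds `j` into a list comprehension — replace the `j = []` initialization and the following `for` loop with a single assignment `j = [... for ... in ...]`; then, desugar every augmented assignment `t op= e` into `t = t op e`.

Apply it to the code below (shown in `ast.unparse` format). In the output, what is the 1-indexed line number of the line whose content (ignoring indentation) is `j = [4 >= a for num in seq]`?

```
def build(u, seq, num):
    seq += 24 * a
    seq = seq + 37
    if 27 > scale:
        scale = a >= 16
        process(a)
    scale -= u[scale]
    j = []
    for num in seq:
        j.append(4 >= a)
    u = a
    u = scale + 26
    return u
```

8

Transformed code:
def build(u, seq, num):
    seq = seq + 24 * a
    seq = seq + 37
    if 27 > scale:
        scale = a >= 16
        process(a)
    scale = scale - u[scale]
    j = [4 >= a for num in seq]
    u = a
    u = scale + 26
    return u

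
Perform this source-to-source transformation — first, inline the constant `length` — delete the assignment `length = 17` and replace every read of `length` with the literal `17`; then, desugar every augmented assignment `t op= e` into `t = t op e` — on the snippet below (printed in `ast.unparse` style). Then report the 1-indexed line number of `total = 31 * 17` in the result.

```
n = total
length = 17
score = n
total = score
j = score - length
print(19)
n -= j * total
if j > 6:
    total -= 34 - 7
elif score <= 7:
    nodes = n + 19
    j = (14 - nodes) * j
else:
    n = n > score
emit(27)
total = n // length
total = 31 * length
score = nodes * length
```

16

Transformed code:
n = total
score = n
total = score
j = score - 17
print(19)
n = n - j * total
if j > 6:
    total = total - (34 - 7)
elif score <= 7:
    nodes = n + 19
    j = (14 - nodes) * j
else:
    n = n > score
emit(27)
total = n // 17
total = 31 * 17
score = nodes * 17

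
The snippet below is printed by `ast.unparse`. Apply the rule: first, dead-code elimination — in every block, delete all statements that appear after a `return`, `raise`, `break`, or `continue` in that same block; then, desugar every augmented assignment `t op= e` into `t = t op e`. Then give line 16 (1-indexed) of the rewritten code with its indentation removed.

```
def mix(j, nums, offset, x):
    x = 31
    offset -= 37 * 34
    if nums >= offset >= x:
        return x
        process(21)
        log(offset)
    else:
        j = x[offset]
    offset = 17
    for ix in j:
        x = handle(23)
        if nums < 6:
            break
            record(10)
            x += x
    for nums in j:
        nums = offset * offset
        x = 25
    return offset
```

Transformed code:
def mix(j, nums, offset, x):
    x = 31
    offset = offset - 37 * 34
    if nums >= offset >= x:
        return x
    else:
        j = x[offset]
    offset = 17
    for ix in j:
        x = handle(23)
        if nums < 6:
            break
    for nums in j:
        nums = offset * offset
        x = 25
    return offset

return offset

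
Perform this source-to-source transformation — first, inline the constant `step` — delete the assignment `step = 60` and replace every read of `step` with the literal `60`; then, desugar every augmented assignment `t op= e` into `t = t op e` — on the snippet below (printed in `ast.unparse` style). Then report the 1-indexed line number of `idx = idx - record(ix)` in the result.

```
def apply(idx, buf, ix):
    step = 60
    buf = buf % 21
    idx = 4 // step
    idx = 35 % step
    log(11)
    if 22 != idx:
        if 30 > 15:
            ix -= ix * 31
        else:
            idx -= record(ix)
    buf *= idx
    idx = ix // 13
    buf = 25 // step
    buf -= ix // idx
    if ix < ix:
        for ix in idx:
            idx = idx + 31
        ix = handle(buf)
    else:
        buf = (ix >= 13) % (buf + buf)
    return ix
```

Transformed code:
def apply(idx, buf, ix):
    buf = buf % 21
    idx = 4 // 60
    idx = 35 % 60
    log(11)
    if 22 != idx:
        if 30 > 15:
            ix = ix - ix * 31
        else:
            idx = idx - record(ix)
    buf = buf * idx
    idx = ix // 13
    buf = 25 // 60
    buf = buf - ix // idx
    if ix < ix:
        for ix in idx:
            idx = idx + 31
        ix = handle(buf)
    else:
        buf = (ix >= 13) % (buf + buf)
    return ix

10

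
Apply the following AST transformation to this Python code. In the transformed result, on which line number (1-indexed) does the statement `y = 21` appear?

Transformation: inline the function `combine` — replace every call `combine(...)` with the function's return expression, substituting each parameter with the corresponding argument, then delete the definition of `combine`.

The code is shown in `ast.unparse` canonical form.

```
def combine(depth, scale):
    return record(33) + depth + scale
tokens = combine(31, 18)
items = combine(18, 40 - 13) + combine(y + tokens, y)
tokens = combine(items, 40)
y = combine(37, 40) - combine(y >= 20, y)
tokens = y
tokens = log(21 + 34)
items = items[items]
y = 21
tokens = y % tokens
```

Transformed code:
tokens = record(33) + 31 + 18
items = record(33) + 18 + (40 - 13) + (record(33) + (y + tokens) + y)
tokens = record(33) + items + 40
y = record(33) + 37 + 40 - (record(33) + (y >= 20) + y)
tokens = y
tokens = log(21 + 34)
items = items[items]
y = 21
tokens = y % tokens

8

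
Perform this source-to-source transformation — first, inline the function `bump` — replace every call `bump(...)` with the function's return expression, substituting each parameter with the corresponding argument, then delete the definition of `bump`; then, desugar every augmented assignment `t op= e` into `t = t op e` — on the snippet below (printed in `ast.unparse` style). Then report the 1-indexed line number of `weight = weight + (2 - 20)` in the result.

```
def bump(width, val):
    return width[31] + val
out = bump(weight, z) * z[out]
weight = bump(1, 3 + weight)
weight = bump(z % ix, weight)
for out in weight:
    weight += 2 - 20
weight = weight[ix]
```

Transformed code:
out = (weight[31] + z) * z[out]
weight = 1[31] + (3 + weight)
weight = (z % ix)[31] + weight
for out in weight:
    weight = weight + (2 - 20)
weight = weight[ix]

5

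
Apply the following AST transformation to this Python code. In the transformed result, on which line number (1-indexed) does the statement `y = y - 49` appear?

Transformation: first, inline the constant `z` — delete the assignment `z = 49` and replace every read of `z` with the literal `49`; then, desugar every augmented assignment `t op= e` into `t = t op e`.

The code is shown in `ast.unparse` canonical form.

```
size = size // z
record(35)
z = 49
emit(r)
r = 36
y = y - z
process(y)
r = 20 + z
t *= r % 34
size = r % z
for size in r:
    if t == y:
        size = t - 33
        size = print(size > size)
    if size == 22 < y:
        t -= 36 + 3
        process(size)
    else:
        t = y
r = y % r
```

Transformed code:
size = size // 49
record(35)
emit(r)
r = 36
y = y - 49
process(y)
r = 20 + 49
t = t * (r % 34)
size = r % 49
for size in r:
    if t == y:
        size = t - 33
        size = print(size > size)
    if size == 22 < y:
        t = t - (36 + 3)
        process(size)
    else:
        t = y
r = y % r

5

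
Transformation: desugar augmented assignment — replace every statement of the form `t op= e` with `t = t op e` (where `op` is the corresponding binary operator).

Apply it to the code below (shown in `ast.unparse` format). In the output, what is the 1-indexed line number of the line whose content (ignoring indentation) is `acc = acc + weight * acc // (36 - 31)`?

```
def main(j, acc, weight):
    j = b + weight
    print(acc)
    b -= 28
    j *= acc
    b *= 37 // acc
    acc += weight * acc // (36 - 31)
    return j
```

Transformed code:
def main(j, acc, weight):
    j = b + weight
    print(acc)
    b = b - 28
    j = j * acc
    b = b * (37 // acc)
    acc = acc + weight * acc // (36 - 31)
    return j

7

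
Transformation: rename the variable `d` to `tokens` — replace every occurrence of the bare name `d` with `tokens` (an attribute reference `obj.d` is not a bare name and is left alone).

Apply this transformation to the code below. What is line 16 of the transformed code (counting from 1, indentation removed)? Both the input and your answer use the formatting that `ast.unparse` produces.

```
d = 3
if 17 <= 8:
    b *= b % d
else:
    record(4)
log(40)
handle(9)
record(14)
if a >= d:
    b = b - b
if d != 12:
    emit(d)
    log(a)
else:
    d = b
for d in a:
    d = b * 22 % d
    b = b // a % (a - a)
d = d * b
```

Transformed code:
tokens = 3
if 17 <= 8:
    b *= b % tokens
else:
    record(4)
log(40)
handle(9)
record(14)
if a >= tokens:
    b = b - b
if tokens != 12:
    emit(tokens)
    log(a)
else:
    tokens = b
for tokens in a:
    tokens = b * 22 % tokens
    b = b // a % (a - a)
tokens = tokens * b

for tokens in a:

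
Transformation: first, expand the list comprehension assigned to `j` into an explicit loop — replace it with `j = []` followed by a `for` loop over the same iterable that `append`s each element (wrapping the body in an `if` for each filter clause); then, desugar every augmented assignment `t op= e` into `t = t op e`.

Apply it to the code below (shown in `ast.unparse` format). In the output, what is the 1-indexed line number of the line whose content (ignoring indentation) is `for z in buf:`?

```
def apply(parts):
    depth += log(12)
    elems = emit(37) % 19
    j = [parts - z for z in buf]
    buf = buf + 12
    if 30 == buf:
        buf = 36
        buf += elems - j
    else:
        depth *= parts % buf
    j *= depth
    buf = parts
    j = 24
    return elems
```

Transformed code:
def apply(parts):
    depth = depth + log(12)
    elems = emit(37) % 19
    j = []
    for z in buf:
        j.append(parts - z)
    buf = buf + 12
    if 30 == buf:
        buf = 36
        buf = buf + (elems - j)
    else:
        depth = depth * (parts % buf)
    j = j * depth
    buf = parts
    j = 24
    return elems

5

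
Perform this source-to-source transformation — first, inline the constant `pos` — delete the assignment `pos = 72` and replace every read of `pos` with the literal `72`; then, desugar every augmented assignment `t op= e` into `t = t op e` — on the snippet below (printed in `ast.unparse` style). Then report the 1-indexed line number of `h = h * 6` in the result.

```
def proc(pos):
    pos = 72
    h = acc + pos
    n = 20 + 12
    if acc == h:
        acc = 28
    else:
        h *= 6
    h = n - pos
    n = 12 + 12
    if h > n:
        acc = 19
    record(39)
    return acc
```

7

Transformed code:
def proc(pos):
    h = acc + 72
    n = 20 + 12
    if acc == h:
        acc = 28
    else:
        h = h * 6
    h = n - 72
    n = 12 + 12
    if h > n:
        acc = 19
    record(39)
    return acc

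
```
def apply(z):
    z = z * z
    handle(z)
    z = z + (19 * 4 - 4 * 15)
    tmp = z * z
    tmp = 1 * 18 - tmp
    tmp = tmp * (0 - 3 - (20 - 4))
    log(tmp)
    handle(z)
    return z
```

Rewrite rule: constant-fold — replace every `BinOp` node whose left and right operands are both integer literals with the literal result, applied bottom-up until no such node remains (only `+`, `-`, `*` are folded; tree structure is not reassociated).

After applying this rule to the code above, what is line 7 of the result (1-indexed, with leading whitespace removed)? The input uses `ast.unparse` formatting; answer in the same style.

Transformed code:
def apply(z):
    z = z * z
    handle(z)
    z = z + 16
    tmp = z * z
    tmp = 18 - tmp
    tmp = tmp * -19
    log(tmp)
    handle(z)
    return z

tmp = tmp * -19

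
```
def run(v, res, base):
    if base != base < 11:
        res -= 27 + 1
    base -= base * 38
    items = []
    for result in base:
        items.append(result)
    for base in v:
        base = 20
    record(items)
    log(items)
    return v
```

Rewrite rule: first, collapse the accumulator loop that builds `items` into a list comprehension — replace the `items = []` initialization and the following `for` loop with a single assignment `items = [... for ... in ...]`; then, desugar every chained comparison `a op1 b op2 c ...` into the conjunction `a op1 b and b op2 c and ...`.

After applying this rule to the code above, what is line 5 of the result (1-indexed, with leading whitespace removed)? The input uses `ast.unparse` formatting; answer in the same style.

Transformed code:
def run(v, res, base):
    if base != base and base < 11:
        res -= 27 + 1
    base -= base * 38
    items = [result for result in base]
    for base in v:
        base = 20
    record(items)
    log(items)
    return v

items = [result for result in base]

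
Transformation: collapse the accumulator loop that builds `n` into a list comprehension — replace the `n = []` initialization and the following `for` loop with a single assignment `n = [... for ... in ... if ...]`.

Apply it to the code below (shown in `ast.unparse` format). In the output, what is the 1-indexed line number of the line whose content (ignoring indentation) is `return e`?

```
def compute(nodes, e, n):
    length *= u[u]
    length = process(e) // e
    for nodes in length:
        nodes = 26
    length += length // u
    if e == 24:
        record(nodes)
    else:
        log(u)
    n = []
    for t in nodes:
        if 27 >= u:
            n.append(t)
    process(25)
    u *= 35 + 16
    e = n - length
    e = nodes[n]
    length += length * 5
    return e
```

17

Transformed code:
def compute(nodes, e, n):
    length *= u[u]
    length = process(e) // e
    for nodes in length:
        nodes = 26
    length += length // u
    if e == 24:
        record(nodes)
    else:
        log(u)
    n = [t for t in nodes if 27 >= u]
    process(25)
    u *= 35 + 16
    e = n - length
    e = nodes[n]
    length += length * 5
    return e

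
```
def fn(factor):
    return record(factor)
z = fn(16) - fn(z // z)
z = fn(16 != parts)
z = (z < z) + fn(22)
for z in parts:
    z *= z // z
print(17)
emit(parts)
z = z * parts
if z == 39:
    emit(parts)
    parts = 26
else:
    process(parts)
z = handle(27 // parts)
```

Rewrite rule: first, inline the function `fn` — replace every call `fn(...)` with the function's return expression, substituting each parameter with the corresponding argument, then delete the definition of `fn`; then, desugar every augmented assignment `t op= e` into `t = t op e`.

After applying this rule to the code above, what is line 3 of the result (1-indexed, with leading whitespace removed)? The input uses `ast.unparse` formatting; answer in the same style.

z = (z < z) + record(22)

Transformed code:
z = record(16) - record(z // z)
z = record(16 != parts)
z = (z < z) + record(22)
for z in parts:
    z = z * (z // z)
print(17)
emit(parts)
z = z * parts
if z == 39:
    emit(parts)
    parts = 26
else:
    process(parts)
z = handle(27 // parts)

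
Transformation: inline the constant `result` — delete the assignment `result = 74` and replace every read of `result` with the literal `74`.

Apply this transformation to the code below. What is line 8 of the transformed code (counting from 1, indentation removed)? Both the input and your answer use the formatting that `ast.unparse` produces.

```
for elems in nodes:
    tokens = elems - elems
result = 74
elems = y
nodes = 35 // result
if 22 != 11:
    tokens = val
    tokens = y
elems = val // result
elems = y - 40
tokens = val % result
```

elems = val // 74

Transformed code:
for elems in nodes:
    tokens = elems - elems
elems = y
nodes = 35 // 74
if 22 != 11:
    tokens = val
    tokens = y
elems = val // 74
elems = y - 40
tokens = val % 74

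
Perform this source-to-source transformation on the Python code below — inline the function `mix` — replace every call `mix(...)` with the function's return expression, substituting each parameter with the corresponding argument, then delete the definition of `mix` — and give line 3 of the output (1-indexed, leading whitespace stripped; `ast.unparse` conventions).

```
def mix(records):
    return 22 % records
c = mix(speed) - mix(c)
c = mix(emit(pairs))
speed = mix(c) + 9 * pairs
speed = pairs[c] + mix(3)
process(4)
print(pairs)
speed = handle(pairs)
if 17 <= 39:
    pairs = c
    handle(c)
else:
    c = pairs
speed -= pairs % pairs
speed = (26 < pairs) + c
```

speed = 22 % c + 9 * pairs

Transformed code:
c = 22 % speed - 22 % c
c = 22 % emit(pairs)
speed = 22 % c + 9 * pairs
speed = pairs[c] + 22 % 3
process(4)
print(pairs)
speed = handle(pairs)
if 17 <= 39:
    pairs = c
    handle(c)
else:
    c = pairs
speed -= pairs % pairs
speed = (26 < pairs) + c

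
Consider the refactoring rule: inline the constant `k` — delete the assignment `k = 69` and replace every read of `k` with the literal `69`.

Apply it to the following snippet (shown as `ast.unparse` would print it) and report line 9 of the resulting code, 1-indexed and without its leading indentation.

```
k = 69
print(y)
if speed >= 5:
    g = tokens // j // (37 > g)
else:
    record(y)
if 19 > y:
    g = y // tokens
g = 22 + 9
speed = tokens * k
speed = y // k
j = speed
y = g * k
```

Transformed code:
print(y)
if speed >= 5:
    g = tokens // j // (37 > g)
else:
    record(y)
if 19 > y:
    g = y // tokens
g = 22 + 9
speed = tokens * 69
speed = y // 69
j = speed
y = g * 69

speed = tokens * 69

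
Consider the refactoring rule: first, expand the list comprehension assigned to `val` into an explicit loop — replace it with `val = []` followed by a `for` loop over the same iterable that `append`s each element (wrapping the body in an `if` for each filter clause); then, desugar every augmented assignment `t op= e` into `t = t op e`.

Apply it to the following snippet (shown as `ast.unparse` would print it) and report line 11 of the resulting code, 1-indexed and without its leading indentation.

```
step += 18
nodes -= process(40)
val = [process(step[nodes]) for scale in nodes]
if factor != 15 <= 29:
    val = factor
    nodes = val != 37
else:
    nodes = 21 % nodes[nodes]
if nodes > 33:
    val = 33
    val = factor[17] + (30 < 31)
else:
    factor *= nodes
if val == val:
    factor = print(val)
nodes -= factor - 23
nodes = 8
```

Transformed code:
step = step + 18
nodes = nodes - process(40)
val = []
for scale in nodes:
    val.append(process(step[nodes]))
if factor != 15 <= 29:
    val = factor
    nodes = val != 37
else:
    nodes = 21 % nodes[nodes]
if nodes > 33:
    val = 33
    val = factor[17] + (30 < 31)
else:
    factor = factor * nodes
if val == val:
    factor = print(val)
nodes = nodes - (factor - 23)
nodes = 8

if nodes > 33:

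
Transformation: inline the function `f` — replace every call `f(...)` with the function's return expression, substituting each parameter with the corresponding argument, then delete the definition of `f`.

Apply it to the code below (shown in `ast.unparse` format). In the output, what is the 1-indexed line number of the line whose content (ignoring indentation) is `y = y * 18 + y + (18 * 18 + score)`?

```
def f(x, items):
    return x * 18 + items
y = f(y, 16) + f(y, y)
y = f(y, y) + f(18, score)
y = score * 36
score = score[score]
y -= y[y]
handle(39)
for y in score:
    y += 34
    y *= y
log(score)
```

Transformed code:
y = y * 18 + 16 + (y * 18 + y)
y = y * 18 + y + (18 * 18 + score)
y = score * 36
score = score[score]
y -= y[y]
handle(39)
for y in score:
    y += 34
    y *= y
log(score)

2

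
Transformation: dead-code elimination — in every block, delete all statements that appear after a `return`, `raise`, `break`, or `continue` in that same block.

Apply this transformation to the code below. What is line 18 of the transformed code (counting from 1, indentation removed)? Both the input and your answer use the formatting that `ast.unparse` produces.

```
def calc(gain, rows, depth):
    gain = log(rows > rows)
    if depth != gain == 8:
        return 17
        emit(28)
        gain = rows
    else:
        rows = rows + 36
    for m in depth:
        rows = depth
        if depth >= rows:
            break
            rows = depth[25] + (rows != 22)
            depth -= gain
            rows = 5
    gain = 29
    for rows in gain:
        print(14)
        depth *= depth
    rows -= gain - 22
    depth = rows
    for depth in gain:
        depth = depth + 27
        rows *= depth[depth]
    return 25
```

depth = depth + 27

Transformed code:
def calc(gain, rows, depth):
    gain = log(rows > rows)
    if depth != gain == 8:
        return 17
    else:
        rows = rows + 36
    for m in depth:
        rows = depth
        if depth >= rows:
            break
    gain = 29
    for rows in gain:
        print(14)
        depth *= depth
    rows -= gain - 22
    depth = rows
    for depth in gain:
        depth = depth + 27
        rows *= depth[depth]
    return 25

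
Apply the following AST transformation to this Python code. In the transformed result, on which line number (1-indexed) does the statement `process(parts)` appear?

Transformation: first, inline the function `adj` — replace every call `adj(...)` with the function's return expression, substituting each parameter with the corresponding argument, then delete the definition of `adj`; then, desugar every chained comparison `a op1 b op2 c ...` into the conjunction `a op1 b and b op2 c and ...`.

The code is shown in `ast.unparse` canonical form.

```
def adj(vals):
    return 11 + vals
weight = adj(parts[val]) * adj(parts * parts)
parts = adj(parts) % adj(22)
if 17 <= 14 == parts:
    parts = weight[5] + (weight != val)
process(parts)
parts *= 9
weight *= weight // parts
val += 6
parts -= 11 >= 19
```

Transformed code:
weight = (11 + parts[val]) * (11 + parts * parts)
parts = (11 + parts) % (11 + 22)
if 17 <= 14 and 14 == parts:
    parts = weight[5] + (weight != val)
process(parts)
parts *= 9
weight *= weight // parts
val += 6
parts -= 11 >= 19

5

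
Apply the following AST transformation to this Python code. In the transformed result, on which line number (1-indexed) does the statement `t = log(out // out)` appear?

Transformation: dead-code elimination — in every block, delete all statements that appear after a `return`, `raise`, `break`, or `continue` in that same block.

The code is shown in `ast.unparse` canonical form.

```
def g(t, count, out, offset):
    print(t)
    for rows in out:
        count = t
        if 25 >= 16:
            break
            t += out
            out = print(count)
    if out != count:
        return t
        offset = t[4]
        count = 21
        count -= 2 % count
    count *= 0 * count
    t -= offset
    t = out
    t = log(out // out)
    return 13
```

Transformed code:
def g(t, count, out, offset):
    print(t)
    for rows in out:
        count = t
        if 25 >= 16:
            break
    if out != count:
        return t
    count *= 0 * count
    t -= offset
    t = out
    t = log(out // out)
    return 13

12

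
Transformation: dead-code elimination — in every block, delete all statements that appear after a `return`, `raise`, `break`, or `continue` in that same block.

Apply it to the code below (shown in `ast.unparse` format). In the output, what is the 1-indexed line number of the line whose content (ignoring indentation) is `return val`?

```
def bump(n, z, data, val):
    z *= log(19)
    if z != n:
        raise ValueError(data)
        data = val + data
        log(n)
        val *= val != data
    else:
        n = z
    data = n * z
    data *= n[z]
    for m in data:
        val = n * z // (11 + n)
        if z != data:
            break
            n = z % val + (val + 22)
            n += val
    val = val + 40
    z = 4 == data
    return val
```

15

Transformed code:
def bump(n, z, data, val):
    z *= log(19)
    if z != n:
        raise ValueError(data)
    else:
        n = z
    data = n * z
    data *= n[z]
    for m in data:
        val = n * z // (11 + n)
        if z != data:
            break
    val = val + 40
    z = 4 == data
    return val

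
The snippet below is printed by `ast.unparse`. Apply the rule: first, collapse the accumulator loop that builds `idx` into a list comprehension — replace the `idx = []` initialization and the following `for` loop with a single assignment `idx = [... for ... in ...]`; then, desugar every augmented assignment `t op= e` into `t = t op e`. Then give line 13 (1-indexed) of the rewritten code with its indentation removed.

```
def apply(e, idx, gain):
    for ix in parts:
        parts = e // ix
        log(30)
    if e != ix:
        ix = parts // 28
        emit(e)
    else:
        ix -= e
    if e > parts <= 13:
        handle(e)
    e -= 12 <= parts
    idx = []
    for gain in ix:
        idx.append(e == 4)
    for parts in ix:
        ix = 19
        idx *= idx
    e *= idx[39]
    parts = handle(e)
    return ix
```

Transformed code:
def apply(e, idx, gain):
    for ix in parts:
        parts = e // ix
        log(30)
    if e != ix:
        ix = parts // 28
        emit(e)
    else:
        ix = ix - e
    if e > parts <= 13:
        handle(e)
    e = e - (12 <= parts)
    idx = [e == 4 for gain in ix]
    for parts in ix:
        ix = 19
        idx = idx * idx
    e = e * idx[39]
    parts = handle(e)
    return ix

idx = [e == 4 for gain in ix]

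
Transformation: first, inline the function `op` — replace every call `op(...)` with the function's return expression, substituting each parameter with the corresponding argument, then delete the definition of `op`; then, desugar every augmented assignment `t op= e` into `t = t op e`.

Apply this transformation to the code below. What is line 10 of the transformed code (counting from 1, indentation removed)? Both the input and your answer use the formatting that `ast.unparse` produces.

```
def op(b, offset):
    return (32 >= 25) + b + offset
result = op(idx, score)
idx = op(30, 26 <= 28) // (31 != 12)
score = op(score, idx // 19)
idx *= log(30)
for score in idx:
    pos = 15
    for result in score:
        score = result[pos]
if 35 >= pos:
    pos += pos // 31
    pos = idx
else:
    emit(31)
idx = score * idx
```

Transformed code:
result = (32 >= 25) + idx + score
idx = ((32 >= 25) + 30 + (26 <= 28)) // (31 != 12)
score = (32 >= 25) + score + idx // 19
idx = idx * log(30)
for score in idx:
    pos = 15
    for result in score:
        score = result[pos]
if 35 >= pos:
    pos = pos + pos // 31
    pos = idx
else:
    emit(31)
idx = score * idx

pos = pos + pos // 31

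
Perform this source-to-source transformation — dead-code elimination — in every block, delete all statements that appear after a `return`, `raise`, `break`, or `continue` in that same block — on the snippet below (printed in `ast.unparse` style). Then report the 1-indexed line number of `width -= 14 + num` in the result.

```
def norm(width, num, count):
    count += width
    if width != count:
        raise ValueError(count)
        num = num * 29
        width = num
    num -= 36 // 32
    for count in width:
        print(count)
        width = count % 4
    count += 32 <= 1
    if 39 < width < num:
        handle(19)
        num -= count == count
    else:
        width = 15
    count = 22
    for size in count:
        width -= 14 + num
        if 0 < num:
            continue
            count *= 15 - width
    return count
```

17

Transformed code:
def norm(width, num, count):
    count += width
    if width != count:
        raise ValueError(count)
    num -= 36 // 32
    for count in width:
        print(count)
        width = count % 4
    count += 32 <= 1
    if 39 < width < num:
        handle(19)
        num -= count == count
    else:
        width = 15
    count = 22
    for size in count:
        width -= 14 + num
        if 0 < num:
            continue
    return count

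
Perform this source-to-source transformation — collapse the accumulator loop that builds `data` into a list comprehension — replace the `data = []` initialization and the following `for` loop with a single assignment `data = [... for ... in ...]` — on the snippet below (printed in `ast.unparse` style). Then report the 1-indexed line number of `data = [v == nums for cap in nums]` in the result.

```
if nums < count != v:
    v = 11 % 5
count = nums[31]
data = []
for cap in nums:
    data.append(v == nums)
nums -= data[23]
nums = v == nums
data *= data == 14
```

Transformed code:
if nums < count != v:
    v = 11 % 5
count = nums[31]
data = [v == nums for cap in nums]
nums -= data[23]
nums = v == nums
data *= data == 14

4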